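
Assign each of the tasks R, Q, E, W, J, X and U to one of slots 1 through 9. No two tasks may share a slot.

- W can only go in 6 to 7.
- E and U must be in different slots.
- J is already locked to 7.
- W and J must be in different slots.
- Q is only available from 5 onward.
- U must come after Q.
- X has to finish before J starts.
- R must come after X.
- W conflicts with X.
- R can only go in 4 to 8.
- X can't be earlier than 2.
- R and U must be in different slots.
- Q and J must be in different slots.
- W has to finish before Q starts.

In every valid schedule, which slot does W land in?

6

W's window is 6–7.
J is fixed at 7, and W can't share a slot with J.
So W must be 6.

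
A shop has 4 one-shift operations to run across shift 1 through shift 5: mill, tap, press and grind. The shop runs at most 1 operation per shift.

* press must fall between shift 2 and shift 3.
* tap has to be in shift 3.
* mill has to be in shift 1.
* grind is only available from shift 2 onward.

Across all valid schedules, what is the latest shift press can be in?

shift 2

Press is available from shift 2; press's own window allows nothing later than shift 3.
press at shift 2 is achievable: tap in shift 3, press in shift 2, grind in shift 4, mill in shift 1.
Nothing later works — the capacity limit rule out every shift after shift 2.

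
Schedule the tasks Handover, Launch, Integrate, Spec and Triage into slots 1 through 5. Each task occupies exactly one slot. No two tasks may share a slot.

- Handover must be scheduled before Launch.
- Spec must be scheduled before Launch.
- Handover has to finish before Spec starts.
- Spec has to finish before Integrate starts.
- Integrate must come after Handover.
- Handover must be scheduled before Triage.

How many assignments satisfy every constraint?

8

Splitting on Launch: it can be 3 (2), 4 (3), 5 (3). Listing each branch's schedules as (Handover, Integrate, Spec, Triage):
Launch=3: (1,4,2,5) (1,5,2,4) — 2.
Launch=4: (1,3,2,5) (1,5,2,3) (1,5,3,2) — 3.
Launch=5: (1,3,2,4) (1,4,2,3) (1,4,3,2) — 3.
Summing: 2 + 3 + 3 = 8.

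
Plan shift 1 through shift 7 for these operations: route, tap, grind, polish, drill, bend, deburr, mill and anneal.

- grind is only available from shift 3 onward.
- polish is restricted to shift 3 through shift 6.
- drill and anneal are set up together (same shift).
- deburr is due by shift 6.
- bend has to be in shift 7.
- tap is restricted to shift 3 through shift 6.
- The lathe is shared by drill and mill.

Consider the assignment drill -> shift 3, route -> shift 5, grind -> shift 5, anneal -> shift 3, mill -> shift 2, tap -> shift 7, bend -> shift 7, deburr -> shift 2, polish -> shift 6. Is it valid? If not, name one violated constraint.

grind is only available from shift 3 onward — holds.
bend has to be in shift 7 — holds.
tap is restricted to shift 3 through shift 6 — violated.
polish is restricted to shift 3 through shift 6 — holds.
drill and anneal are set up together (same shift) — holds.
deburr is due by shift 6 — holds.
The lathe is shared by drill and mill — holds.

No. tap is restricted to shift 3 through shift 6 is not satisfied.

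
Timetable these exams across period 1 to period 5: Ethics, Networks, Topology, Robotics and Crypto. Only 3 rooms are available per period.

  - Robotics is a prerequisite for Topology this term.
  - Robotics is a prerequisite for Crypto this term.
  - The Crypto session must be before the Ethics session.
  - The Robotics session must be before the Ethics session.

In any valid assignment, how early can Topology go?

Precedence pushes Topology to at least period 2.
Topology at period 2 is achievable: Robotics -> period 1, Networks -> period 1, Ethics -> period 3, Topology -> period 2, Crypto -> period 2.

period 2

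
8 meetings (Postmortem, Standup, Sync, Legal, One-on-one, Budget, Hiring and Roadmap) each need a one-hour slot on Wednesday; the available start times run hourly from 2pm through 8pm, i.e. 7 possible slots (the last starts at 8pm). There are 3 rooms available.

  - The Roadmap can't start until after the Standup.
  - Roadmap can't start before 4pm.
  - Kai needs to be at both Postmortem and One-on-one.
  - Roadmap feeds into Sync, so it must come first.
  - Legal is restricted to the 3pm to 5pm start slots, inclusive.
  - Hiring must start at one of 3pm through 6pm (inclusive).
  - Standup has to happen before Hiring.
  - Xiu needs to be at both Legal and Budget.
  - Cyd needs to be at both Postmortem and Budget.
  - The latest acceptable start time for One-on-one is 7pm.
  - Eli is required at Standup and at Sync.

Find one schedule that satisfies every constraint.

Hiring in 3pm, Sync in 5pm, Standup in 2pm, Postmortem in 3pm, Budget in 2pm, One-on-one in 2pm, Roadmap in 4pm, Legal in 3pm

Checking: Standup(2pm) before Hiring(3pm); Roadmap(4pm) before Sync(5pm); Standup(2pm) before Roadmap(4pm); Postmortem(3pm) != Budget(2pm); Legal(3pm) != Budget(2pm); Standup(2pm) != Sync(5pm); Postmortem(3pm) != One-on-one(2pm); One-on-one=2pm in [2pm,7pm]; Hiring=3pm in [3pm,6pm]; Roadmap=4pm in [4pm,8pm]; Legal=3pm in [3pm,5pm]; max 3 per slot (cap 3).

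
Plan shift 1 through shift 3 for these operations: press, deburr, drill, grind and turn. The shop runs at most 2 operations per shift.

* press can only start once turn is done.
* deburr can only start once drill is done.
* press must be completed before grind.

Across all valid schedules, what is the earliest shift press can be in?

shift 2

Precedence pushes press to at least shift 2; downstream work caps press at shift 2.
press at shift 2 is achievable: drill=shift 1, grind=shift 3, deburr=shift 2, turn=shift 1, press=shift 2.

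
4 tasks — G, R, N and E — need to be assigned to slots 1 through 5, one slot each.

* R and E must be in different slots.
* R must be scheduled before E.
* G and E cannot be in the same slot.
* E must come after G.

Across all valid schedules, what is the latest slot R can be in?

Downstream work caps R at 4.
R at 4 is achievable: G -> 1, R -> 4, N -> 1, E -> 5.

4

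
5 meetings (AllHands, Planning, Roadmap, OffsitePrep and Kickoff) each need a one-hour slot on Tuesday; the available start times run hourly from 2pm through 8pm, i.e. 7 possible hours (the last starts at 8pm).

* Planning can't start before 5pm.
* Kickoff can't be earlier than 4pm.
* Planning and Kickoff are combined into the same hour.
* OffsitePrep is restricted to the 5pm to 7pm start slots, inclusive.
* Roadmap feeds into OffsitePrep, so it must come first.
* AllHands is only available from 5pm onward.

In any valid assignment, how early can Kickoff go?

Kickoff is available from 4pm; Kickoff must be in the same hour as Planning, which can't be before 5pm, so Kickoff is at least 5pm.
Kickoff at 5pm is achievable: Roadmap -> 2pm, Kickoff -> 5pm, OffsitePrep -> 5pm, Planning -> 5pm, AllHands -> 5pm.

5pm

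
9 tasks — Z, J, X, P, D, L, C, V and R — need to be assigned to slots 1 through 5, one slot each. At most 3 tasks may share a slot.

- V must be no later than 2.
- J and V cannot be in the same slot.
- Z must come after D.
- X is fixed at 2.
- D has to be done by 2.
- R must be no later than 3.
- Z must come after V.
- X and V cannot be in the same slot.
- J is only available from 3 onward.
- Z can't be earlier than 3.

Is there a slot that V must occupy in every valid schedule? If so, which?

V's window is 1–2.
X is fixed at 2, and V can't share a slot with X.
So V must be 1.

1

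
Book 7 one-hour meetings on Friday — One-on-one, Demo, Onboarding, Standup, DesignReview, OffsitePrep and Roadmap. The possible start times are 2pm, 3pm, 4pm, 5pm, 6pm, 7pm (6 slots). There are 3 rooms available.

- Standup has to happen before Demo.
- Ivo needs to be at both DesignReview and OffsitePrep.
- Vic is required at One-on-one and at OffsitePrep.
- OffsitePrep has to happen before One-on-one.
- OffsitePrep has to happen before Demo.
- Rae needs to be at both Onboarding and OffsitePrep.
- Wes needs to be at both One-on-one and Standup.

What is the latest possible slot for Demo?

7pm

Precedence pushes Demo to at least 3pm.
Demo at 7pm is achievable: One-on-one -> 3pm, DesignReview -> 3pm, Standup -> 2pm, Demo -> 7pm, Onboarding -> 3pm, Roadmap -> 2pm, OffsitePrep -> 2pm.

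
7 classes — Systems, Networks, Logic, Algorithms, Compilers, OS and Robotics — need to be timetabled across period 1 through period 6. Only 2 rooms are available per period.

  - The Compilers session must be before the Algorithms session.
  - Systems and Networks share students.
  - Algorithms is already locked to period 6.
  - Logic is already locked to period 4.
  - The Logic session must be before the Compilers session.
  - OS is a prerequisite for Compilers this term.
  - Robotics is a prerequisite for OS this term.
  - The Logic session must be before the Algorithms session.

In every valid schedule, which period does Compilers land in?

Logic is fixed at period 4 and must come before Compilers, so Compilers is at least period 5.
Algorithms is fixed at period 6 and must come after Compilers, so Compilers is at most period 5.
So Compilers must be period 5.

period 5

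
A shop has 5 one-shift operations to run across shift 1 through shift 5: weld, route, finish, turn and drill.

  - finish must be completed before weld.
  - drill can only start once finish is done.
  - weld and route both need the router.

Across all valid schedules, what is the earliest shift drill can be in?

Precedence pushes drill to at least shift 2.
drill at shift 2 is achievable: route=shift 1; turn=shift 1; weld=shift 2; drill=shift 2; finish=shift 1.

shift 2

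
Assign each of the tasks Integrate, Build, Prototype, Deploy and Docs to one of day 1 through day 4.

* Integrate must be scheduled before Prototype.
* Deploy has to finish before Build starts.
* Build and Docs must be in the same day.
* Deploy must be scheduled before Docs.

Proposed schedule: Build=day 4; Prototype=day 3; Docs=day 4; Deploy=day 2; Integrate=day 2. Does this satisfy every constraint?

Deploy has to finish before Build starts — holds.
Integrate must be scheduled before Prototype — holds.
Build and Docs must be in the same day — holds.
Deploy must be scheduled before Docs — holds.

Yes, all constraints hold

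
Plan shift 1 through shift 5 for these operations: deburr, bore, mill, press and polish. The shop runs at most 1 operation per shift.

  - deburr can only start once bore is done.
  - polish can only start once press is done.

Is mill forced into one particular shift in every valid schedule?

No

mill can be shift 1 (e.g. mill in shift 1; bore in shift 2; press in shift 4; deburr in shift 3; polish in shift 5) or shift 2 (e.g. press=shift 4, bore=shift 1, mill=shift 2, deburr=shift 3, polish=shift 5).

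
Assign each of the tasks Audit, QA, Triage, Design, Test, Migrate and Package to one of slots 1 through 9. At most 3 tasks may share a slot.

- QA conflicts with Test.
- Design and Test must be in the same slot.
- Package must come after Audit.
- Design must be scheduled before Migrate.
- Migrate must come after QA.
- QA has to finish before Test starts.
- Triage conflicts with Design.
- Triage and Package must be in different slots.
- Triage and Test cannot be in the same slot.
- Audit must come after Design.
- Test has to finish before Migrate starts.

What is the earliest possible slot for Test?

2

Precedence pushes Test to at least 2; Test must be in the same slot as Design, which can't be after 7, so Test is at most 7.
Test at 2 is achievable: Triage -> 1, Migrate -> 3, QA -> 1, Test -> 2, Design -> 2, Package -> 4, Audit -> 3.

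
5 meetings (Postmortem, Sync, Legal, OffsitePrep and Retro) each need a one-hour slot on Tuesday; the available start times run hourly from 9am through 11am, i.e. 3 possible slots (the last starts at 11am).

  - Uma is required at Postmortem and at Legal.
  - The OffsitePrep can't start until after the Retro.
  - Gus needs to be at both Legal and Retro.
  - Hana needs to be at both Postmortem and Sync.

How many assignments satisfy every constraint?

Splitting on Postmortem: it can be 9am (10), 10am (8), 11am (6). Listing each branch's schedules as (Sync, Legal, OffsitePrep, Retro):
Postmortem=9am: (10am,10am,10am,9am) (10am,10am,11am,9am) (10am,11am,10am,9am) (10am,11am,11am,9am) (10am,11am,11am,10am) (11am,10am,10am,9am) (11am,10am,11am,9am) (11am,11am,10am,9am) (11am,11am,11am,9am) (11am,11am,11am,10am) — 10.
Postmortem=10am: (9am,9am,11am,10am) (9am,11am,10am,9am) (9am,11am,11am,9am) (9am,11am,11am,10am) (11am,9am,11am,10am) (11am,11am,10am,9am) (11am,11am,11am,9am) (11am,11am,11am,10am) — 8.
Postmortem=11am: (9am,9am,11am,10am) (9am,10am,10am,9am) (9am,10am,11am,9am) (10am,9am,11am,10am) (10am,10am,10am,9am) (10am,10am,11am,9am) — 6.
Summing: 10 + 8 + 6 = 24.

24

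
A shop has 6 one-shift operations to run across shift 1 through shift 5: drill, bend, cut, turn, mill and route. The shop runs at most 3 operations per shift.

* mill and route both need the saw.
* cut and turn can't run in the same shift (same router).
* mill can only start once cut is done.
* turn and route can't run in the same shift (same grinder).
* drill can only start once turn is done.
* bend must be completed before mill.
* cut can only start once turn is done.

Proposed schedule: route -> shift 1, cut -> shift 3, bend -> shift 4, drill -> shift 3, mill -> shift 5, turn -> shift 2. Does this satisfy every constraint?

Yes

cut can only start once turn is done — holds.
bend must be completed before mill — holds.
cut and turn can't run in the same shift (same router) — holds.
mill can only start once cut is done — holds.
turn and route can't run in the same shift (same grinder) — holds.
drill can only start once turn is done — holds.
The shop runs at most 3 operations per shift — holds.
mill and route both need the saw — holds.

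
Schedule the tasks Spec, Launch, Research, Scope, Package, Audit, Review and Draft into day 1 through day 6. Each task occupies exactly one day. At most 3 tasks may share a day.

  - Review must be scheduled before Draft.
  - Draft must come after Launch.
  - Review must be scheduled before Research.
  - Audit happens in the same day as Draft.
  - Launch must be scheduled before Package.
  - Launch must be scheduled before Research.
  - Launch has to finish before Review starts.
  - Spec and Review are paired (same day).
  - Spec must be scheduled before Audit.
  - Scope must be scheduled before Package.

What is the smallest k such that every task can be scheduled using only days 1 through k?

3 days

The precedence chain requires at least 3 distinct days.
With at most 3 per day and 8 tasks, at least 3 days are needed.
3 works (last occupied day: day 3): for example Review=day 2; Launch=day 1; Scope=day 1; Draft=day 3; Audit=day 3; Spec=day 2; Research=day 3; Package=day 2.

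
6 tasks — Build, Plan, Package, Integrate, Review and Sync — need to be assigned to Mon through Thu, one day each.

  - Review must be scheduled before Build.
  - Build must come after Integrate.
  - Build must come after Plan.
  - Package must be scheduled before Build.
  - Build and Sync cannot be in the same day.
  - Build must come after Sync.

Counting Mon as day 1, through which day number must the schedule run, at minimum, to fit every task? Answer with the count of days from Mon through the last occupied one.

The precedence chain requires at least 2 distinct days.
2 works (last occupied day: Tue): for example Review -> Mon, Package -> Mon, Sync -> Mon, Build -> Tue, Plan -> Mon, Integrate -> Mon.

2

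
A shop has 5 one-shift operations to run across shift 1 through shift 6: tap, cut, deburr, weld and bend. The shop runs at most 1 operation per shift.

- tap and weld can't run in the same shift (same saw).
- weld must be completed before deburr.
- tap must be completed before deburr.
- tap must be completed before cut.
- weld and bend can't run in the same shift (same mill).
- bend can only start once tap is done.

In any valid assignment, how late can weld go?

Downstream work caps weld at shift 5.
weld at shift 5 is achievable: tap in shift 1, cut in shift 2, deburr in shift 6, bend in shift 3, weld in shift 5.

shift 5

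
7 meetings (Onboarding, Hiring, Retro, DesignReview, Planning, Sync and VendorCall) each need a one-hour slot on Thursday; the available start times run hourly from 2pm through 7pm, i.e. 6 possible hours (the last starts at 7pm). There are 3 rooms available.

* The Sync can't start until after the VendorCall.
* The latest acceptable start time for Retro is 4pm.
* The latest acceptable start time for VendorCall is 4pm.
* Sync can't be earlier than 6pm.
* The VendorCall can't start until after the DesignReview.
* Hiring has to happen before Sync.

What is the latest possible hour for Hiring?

6pm

Downstream work caps Hiring at 6pm.
Hiring at 6pm is achievable: DesignReview -> 2pm; Sync -> 7pm; Retro -> 2pm; VendorCall -> 3pm; Hiring -> 6pm; Planning -> 3pm; Onboarding -> 2pm.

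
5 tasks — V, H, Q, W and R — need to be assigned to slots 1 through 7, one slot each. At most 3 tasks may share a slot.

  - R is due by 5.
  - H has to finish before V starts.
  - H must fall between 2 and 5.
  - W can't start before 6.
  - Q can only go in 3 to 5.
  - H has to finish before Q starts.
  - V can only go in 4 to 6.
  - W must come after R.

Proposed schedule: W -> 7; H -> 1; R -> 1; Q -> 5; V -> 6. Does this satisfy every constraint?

No — it violates: H must fall between 2 and 5

W must come after R — holds.
W can't start before 6 — holds.
R is due by 5 — holds.
Q can only go in 3 to 5 — holds.
At most 3 tasks may share a slot — holds.
V can only go in 4 to 6 — holds.
H has to finish before V starts — holds.
H must fall between 2 and 5 — violated.
H has to finish before Q starts — holds.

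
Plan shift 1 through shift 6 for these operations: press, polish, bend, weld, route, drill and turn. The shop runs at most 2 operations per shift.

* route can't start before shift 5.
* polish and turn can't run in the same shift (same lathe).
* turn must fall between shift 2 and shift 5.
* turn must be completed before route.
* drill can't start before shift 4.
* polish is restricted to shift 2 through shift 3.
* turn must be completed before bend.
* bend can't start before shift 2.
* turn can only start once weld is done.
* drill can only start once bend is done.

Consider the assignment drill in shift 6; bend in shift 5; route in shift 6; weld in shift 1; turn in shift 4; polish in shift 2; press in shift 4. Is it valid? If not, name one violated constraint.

drill can't start before shift 4 — holds.
polish is restricted to shift 2 through shift 3 — holds.
drill can only start once bend is done — holds.
polish and turn can't run in the same shift (same lathe) — holds.
route can't start before shift 5 — holds.
The shop runs at most 2 operations per shift — holds.
turn must fall between shift 2 and shift 5 — holds.
bend can't start before shift 2 — holds.
turn can only start once weld is done — holds.
turn must be completed before route — holds.
turn must be completed before bend — holds.

Yes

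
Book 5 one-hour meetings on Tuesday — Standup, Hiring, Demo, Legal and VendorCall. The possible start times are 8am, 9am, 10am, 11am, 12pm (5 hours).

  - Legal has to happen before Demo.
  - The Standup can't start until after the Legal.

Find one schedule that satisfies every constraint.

Standup -> 9am; Legal -> 8am; Hiring -> 8am; VendorCall -> 8am; Demo -> 9am

Checking: Legal(8am) before Demo(9am); Legal(8am) before Standup(9am).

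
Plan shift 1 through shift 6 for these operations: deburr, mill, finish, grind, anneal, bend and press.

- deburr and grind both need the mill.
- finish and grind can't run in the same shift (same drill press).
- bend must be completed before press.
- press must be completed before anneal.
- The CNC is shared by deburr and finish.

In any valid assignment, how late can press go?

shift 5

Precedence pushes press to at least shift 2; downstream work caps press at shift 5.
press at shift 5 is achievable: press=shift 5, bend=shift 1, finish=shift 2, deburr=shift 1, mill=shift 1, grind=shift 3, anneal=shift 6.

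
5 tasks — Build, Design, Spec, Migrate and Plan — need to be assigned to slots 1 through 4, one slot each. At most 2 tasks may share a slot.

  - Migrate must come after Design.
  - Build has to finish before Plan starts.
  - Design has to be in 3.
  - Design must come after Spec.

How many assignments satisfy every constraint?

Splitting on Build: it can be 1 (6), 2 (4), 3 (2). Listing each branch's schedules as (Design, Spec, Migrate, Plan):
Build=1: (3,1,4,2) (3,1,4,3) (3,1,4,4) (3,2,4,2) (3,2,4,3) (3,2,4,4) — 6.
Build=2: (3,1,4,3) (3,1,4,4) (3,2,4,3) (3,2,4,4) — 4.
Build=3: (3,1,4,4) (3,2,4,4) — 2.
Summing: 6 + 4 + 2 = 12.

12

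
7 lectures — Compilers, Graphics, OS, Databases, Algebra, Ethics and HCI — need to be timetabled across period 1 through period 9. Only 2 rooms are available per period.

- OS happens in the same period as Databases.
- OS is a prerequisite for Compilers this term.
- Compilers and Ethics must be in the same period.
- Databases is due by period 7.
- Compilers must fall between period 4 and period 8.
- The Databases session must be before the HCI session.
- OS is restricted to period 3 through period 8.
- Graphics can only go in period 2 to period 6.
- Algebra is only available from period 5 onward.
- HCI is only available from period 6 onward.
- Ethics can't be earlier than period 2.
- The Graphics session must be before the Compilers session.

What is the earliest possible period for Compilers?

Compilers is available from period 4; Compilers's own window allows nothing later than period 8.
Compilers at period 4 is achievable: Compilers in period 4; HCI in period 6; Ethics in period 4; Algebra in period 5; Databases in period 3; Graphics in period 2; OS in period 3.

period 4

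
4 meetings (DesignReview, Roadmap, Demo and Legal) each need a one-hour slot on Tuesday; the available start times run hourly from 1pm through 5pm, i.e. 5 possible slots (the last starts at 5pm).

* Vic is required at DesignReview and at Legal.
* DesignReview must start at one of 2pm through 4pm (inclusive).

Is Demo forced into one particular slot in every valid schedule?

Demo can be 1pm (e.g. Roadmap=1pm; DesignReview=2pm; Demo=1pm; Legal=1pm) or 2pm (e.g. DesignReview -> 2pm, Roadmap -> 1pm, Demo -> 2pm, Legal -> 1pm).

No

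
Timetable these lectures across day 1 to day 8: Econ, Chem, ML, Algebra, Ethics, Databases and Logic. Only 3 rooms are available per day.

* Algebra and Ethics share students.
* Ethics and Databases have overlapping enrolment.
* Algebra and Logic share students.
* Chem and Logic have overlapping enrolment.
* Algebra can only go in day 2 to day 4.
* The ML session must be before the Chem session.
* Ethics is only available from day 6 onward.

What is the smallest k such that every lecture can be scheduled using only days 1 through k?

The precedence chain requires at least 2 distinct days.
With at most 3 per day and 7 lectures, at least 3 days are needed.
Ethics can't be placed before day 6, so the schedule must run through at least day 6.
6 works (last occupied day: day 6): for example ML in day 1, Algebra in day 2, Databases in day 1, Econ in day 1, Logic in day 3, Ethics in day 6, Chem in day 2.

6 days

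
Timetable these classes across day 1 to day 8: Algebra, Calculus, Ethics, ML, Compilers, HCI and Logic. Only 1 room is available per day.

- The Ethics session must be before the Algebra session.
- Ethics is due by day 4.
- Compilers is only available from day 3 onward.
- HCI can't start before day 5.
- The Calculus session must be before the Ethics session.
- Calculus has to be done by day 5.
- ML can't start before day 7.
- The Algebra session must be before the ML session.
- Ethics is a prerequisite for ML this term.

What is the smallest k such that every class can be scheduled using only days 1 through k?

7

The precedence chain requires at least 4 distinct days.
With at most 1 per day and 7 classes, at least 7 days are needed.
ML can't be placed before day 7, so the schedule must run through at least day 7.
7 works (last occupied day: day 7): for example Algebra in day 4; Compilers in day 3; Ethics in day 2; HCI in day 5; ML in day 7; Calculus in day 1; Logic in day 6.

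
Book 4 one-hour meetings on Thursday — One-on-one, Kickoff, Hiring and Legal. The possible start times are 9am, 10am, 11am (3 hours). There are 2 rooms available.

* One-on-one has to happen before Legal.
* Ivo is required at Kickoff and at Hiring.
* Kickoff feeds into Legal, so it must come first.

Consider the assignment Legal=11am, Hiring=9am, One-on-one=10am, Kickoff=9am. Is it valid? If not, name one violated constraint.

There are 2 rooms available — holds.
Kickoff feeds into Legal, so it must come first — holds.
Ivo is required at Kickoff and at Hiring — violated.
One-on-one has to happen before Legal — holds.

No — it violates: Ivo is required at Kickoff and at Hiring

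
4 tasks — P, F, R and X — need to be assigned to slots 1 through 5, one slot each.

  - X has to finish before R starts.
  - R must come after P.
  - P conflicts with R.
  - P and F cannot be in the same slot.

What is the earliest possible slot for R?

2

Precedence pushes R to at least 2.
R at 2 is achievable: F -> 2, X -> 1, R -> 2, P -> 1.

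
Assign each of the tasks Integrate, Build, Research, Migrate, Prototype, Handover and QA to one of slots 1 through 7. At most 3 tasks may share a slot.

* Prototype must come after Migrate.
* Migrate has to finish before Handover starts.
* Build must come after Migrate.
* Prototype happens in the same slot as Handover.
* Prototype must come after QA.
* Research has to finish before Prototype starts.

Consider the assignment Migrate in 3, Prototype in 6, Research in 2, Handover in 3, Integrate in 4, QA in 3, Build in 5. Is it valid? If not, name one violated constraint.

No — it violates: Prototype happens in the same slot as Handover

Prototype must come after QA — holds.
Build must come after Migrate — holds.
Prototype happens in the same slot as Handover — violated.
Migrate has to finish before Handover starts — violated.
Research has to finish before Prototype starts — holds.
At most 3 tasks may share a slot — holds.
Prototype must come after Migrate — holds.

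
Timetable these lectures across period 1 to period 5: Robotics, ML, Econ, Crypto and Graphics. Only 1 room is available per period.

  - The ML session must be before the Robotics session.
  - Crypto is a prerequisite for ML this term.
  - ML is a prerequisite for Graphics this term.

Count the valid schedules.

Splitting on Robotics: it can be period 3 (2), period 4 (4), period 5 (4). Listing each branch's schedules as (ML, Econ, Crypto, Graphics) by period number:
Robotics=period 3: (2,4,1,5) (2,5,1,4) — 2.
Robotics=period 4: (2,3,1,5) (2,5,1,3) (3,1,2,5) (3,2,1,5) — 4.
Robotics=period 5: (2,3,1,4) (2,4,1,3) (3,1,2,4) (3,2,1,4) — 4.
Summing: 2 + 4 + 4 = 10.

10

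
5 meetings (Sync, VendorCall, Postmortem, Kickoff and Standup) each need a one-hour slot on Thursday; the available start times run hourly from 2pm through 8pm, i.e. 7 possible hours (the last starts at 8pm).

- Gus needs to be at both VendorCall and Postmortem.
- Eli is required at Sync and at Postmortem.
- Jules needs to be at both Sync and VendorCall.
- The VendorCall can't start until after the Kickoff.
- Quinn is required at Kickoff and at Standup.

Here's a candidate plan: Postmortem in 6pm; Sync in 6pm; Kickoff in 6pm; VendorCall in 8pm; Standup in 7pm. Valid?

No — it violates: Eli is required at Sync and at Postmortem

Jules needs to be at both Sync and VendorCall — holds.
Eli is required at Sync and at Postmortem — violated.
The VendorCall can't start until after the Kickoff — holds.
Gus needs to be at both VendorCall and Postmortem — holds.
Quinn is required at Kickoff and at Standup — holds.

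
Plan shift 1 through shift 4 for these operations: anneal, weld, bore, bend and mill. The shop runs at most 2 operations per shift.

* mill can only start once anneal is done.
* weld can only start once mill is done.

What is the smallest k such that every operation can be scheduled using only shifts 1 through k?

3 shifts

The precedence chain requires at least 3 distinct shifts.
With at most 2 per shift and 5 operations, at least 3 shifts are needed.
3 works (last occupied shift: shift 3): for example bore -> shift 1, anneal -> shift 1, mill -> shift 2, bend -> shift 2, weld -> shift 3.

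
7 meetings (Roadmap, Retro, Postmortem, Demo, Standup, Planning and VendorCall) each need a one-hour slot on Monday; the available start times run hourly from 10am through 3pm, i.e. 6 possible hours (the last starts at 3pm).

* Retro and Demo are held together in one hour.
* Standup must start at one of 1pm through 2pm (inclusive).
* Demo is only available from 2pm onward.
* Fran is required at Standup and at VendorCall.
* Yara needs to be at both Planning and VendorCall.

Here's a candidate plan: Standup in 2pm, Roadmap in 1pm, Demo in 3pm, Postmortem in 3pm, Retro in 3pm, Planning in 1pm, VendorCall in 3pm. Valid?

Yes

Standup must start at one of 1pm through 2pm (inclusive) — holds.
Retro and Demo are held together in one hour — holds.
Fran is required at Standup and at VendorCall — holds.
Yara needs to be at both Planning and VendorCall — holds.
Demo is only available from 2pm onward — holds.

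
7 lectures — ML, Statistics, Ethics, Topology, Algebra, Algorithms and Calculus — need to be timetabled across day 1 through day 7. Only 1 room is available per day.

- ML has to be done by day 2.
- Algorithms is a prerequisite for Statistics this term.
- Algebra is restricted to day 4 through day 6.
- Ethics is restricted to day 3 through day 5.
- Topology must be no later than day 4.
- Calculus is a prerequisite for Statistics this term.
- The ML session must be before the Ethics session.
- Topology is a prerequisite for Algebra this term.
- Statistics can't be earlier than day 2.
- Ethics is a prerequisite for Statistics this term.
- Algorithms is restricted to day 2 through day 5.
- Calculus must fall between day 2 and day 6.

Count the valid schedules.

31

Splitting on ML: it can be day 1 (21), day 2 (10). Listing each branch's schedules as (Statistics, Ethics, Topology, Algebra, Algorithms, Calculus) by day number:
ML=day 1: (7,3,2,4,5,6) (7,3,2,5,4,6) (7,3,2,6,4,5) (7,3,2,6,5,4) (7,3,4,5,2,6) (7,3,4,6,2,5) (7,3,4,6,5,2) (7,4,2,5,3,6) (7,4,2,6,3,5) (7,4,2,6,5,3) (7,4,3,5,2,6) (7,4,3,6,2,5) (7,4,3,6,5,2) (7,5,2,4,3,6) (7,5,2,6,3,4) (7,5,2,6,4,3) (7,5,3,4,2,6) (7,5,3,6,2,4) (7,5,3,6,4,2) (7,5,4,6,2,3) (7,5,4,6,3,2) — 21.
ML=day 2: (7,3,1,4,5,6) (7,3,1,5,4,6) (7,3,1,6,4,5) (7,3,1,6,5,4) (7,4,1,5,3,6) (7,4,1,6,3,5) (7,4,1,6,5,3) (7,5,1,4,3,6) (7,5,1,6,3,4) (7,5,1,6,4,3) — 10.
Summing: 21 + 10 = 31.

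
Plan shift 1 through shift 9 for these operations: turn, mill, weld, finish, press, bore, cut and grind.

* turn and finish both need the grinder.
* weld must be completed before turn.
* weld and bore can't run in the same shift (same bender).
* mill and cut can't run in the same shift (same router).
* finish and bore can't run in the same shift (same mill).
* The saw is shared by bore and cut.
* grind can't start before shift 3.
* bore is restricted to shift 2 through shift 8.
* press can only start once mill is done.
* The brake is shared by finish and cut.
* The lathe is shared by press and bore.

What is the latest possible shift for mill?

shift 8

Downstream work caps mill at shift 8.
mill at shift 8 is achievable: grind -> shift 3; bore -> shift 2; press -> shift 9; finish -> shift 1; weld -> shift 1; cut -> shift 3; mill -> shift 8; turn -> shift 2.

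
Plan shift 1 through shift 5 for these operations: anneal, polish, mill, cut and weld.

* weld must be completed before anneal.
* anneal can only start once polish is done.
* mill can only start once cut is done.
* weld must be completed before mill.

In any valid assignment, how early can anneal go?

shift 2

Precedence pushes anneal to at least shift 2.
anneal at shift 2 is achievable: polish in shift 1, mill in shift 2, cut in shift 1, weld in shift 1, anneal in shift 2.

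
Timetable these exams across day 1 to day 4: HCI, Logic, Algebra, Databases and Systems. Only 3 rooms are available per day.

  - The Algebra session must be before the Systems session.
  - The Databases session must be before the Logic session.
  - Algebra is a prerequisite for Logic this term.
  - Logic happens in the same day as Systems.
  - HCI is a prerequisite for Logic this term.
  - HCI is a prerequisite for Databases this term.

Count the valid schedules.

11

Splitting on HCI: it can be day 1 (8), day 2 (3). Listing each branch's schedules as (Logic, Algebra, Databases, Systems) by day number:
HCI=day 1: (3,1,2,3) (3,2,2,3) (4,1,2,4) (4,1,3,4) (4,2,2,4) (4,2,3,4) (4,3,2,4) (4,3,3,4) — 8.
HCI=day 2: (4,1,3,4) (4,2,3,4) (4,3,3,4) — 3.
Summing: 8 + 3 = 11.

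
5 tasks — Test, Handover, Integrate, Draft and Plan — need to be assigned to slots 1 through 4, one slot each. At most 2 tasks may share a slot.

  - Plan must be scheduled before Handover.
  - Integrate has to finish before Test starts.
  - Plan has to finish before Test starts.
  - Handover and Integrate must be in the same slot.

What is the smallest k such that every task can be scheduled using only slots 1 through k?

The precedence chain requires at least 3 distinct slots.
With at most 2 per slot and 5 tasks, at least 3 slots are needed.
3 works (last occupied slot: 3): for example Handover -> 2, Test -> 3, Draft -> 1, Integrate -> 2, Plan -> 1.

3 slots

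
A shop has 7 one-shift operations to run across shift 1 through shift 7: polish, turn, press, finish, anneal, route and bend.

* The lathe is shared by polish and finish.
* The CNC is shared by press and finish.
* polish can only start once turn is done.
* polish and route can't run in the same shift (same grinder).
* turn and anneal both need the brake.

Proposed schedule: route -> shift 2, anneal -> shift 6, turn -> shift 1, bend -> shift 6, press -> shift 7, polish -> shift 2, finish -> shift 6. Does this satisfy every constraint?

Invalid. polish and route can't run in the same shift (same grinder).

polish and route can't run in the same shift (same grinder) — violated.
polish can only start once turn is done — holds.
The lathe is shared by polish and finish — holds.
turn and anneal both need the brake — holds.
The CNC is shared by press and finish — holds.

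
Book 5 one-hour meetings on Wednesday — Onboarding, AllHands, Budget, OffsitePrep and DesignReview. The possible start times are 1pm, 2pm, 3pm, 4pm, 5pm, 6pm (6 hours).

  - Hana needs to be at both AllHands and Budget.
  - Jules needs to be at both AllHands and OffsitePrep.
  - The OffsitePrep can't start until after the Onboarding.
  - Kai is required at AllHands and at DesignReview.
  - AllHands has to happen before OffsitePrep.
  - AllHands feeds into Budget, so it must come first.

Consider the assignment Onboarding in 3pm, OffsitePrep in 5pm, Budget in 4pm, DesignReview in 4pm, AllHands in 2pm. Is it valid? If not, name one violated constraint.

Yes, all constraints hold

AllHands has to happen before OffsitePrep — holds.
AllHands feeds into Budget, so it must come first — holds.
Jules needs to be at both AllHands and OffsitePrep — holds.
The OffsitePrep can't start until after the Onboarding — holds.
Kai is required at AllHands and at DesignReview — holds.
Hana needs to be at both AllHands and Budget — holds.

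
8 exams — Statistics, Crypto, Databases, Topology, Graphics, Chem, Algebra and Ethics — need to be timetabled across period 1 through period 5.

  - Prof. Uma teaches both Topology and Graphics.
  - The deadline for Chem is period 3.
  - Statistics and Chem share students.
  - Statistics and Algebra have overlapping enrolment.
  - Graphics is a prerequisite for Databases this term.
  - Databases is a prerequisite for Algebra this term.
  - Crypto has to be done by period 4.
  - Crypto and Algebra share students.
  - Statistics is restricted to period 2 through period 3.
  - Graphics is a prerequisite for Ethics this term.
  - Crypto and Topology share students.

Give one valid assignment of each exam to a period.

Algebra=period 3; Graphics=period 1; Topology=period 2; Chem=period 1; Databases=period 2; Crypto=period 1; Ethics=period 2; Statistics=period 2

Checking: Databases(period 2) before Algebra(period 3); Graphics(period 1) before Databases(period 2); Graphics(period 1) before Ethics(period 2); Crypto(period 1) != Topology(period 2); Statistics(period 2) != Algebra(period 3); Statistics(period 2) != Chem(period 1); Crypto(period 1) != Algebra(period 3); Topology(period 2) != Graphics(period 1); Crypto=period 1 in [period 1,period 4]; Chem=period 1 in [period 1,period 3]; Statistics=period 2 in [period 2,period 3].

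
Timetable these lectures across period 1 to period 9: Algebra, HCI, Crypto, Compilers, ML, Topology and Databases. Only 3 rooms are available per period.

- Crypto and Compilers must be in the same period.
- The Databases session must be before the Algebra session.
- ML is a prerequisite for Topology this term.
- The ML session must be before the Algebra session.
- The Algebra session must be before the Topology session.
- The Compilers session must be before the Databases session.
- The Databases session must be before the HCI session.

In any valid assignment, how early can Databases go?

period 2

Precedence pushes Databases to at least period 2; downstream work caps Databases at period 7.
Databases at period 2 is achievable: HCI in period 3; ML in period 1; Compilers in period 1; Topology in period 4; Databases in period 2; Algebra in period 3; Crypto in period 1.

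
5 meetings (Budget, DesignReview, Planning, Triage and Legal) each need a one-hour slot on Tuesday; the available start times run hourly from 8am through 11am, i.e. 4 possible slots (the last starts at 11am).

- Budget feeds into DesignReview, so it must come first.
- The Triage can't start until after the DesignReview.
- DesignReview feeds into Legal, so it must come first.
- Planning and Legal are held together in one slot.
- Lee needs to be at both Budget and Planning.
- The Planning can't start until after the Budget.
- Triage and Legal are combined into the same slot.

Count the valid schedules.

Enumerating: Planning=10am; Triage=10am; Budget=8am; DesignReview=9am; Legal=10am | Budget=8am; Triage=11am; DesignReview=9am; Legal=11am; Planning=11am | Triage in 11am; Planning in 11am; Legal in 11am; Budget in 8am; DesignReview in 10am | Planning -> 11am, Budget -> 9am, Triage -> 11am, Legal -> 11am, DesignReview -> 10am.

4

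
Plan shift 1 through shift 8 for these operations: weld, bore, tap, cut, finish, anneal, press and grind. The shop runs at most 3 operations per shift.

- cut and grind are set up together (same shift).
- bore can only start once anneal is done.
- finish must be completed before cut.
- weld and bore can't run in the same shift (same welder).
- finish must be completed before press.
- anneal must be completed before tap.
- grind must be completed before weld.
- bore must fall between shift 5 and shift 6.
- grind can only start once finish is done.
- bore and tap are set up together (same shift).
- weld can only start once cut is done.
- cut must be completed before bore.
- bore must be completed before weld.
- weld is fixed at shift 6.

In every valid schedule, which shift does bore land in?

bore's window is shift 5–shift 6.
weld is fixed at shift 6, and bore can't share a shift with weld.
So bore must be shift 5.

shift 5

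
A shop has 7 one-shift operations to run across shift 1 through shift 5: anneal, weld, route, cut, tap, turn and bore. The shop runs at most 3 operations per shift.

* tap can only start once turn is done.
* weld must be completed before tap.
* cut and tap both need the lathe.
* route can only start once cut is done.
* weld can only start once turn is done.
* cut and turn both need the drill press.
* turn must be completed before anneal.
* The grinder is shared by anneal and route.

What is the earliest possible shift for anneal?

shift 2

Precedence pushes anneal to at least shift 2.
anneal at shift 2 is achievable: bore -> shift 1; anneal -> shift 2; turn -> shift 1; cut -> shift 2; weld -> shift 2; route -> shift 3; tap -> shift 3.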